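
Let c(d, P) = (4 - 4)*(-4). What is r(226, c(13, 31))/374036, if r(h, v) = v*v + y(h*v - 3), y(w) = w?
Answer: -3/374036 ≈ -8.0206e-6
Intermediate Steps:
c(d, P) = 0 (c(d, P) = 0*(-4) = 0)
r(h, v) = -3 + v² + h*v (r(h, v) = v*v + (h*v - 3) = v² + (-3 + h*v) = -3 + v² + h*v)
r(226, c(13, 31))/374036 = (-3 + 0² + 226*0)/374036 = (-3 + 0 + 0)*(1/374036) = -3*1/374036 = -3/374036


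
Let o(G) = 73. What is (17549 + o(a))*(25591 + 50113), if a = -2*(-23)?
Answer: 1334055888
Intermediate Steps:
a = 46
(17549 + o(a))*(25591 + 50113) = (17549 + 73)*(25591 + 50113) = 17622*75704 = 1334055888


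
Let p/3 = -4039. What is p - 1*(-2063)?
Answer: -10054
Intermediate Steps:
p = -12117 (p = 3*(-4039) = -12117)
p - 1*(-2063) = -12117 - 1*(-2063) = -12117 + 2063 = -10054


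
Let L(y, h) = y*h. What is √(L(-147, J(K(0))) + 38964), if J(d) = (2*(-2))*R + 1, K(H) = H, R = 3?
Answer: 9*√501 ≈ 201.45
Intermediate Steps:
J(d) = -11 (J(d) = (2*(-2))*3 + 1 = -4*3 + 1 = -12 + 1 = -11)
L(y, h) = h*y
√(L(-147, J(K(0))) + 38964) = √(-11*(-147) + 38964) = √(1617 + 38964) = √40581 = 9*√501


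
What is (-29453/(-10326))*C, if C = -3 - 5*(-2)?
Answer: 206171/10326 ≈ 19.966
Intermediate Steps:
C = 7 (C = -3 + 10 = 7)
(-29453/(-10326))*C = -29453/(-10326)*7 = -29453*(-1/10326)*7 = (29453/10326)*7 = 206171/10326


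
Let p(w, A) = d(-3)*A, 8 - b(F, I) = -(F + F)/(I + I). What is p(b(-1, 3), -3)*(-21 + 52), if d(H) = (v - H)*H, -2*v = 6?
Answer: 0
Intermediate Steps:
v = -3 (v = -½*6 = -3)
d(H) = H*(-3 - H) (d(H) = (-3 - H)*H = H*(-3 - H))
b(F, I) = 8 + F/I (b(F, I) = 8 - (-1)*(F + F)/(I + I) = 8 - (-1)*(2*F)/((2*I)) = 8 - (-1)*(2*F)*(1/(2*I)) = 8 - (-1)*F/I = 8 + F/I)
p(w, A) = 0 (p(w, A) = (-1*(-3)*(3 - 3))*A = (-1*(-3)*0)*A = 0*A = 0)
p(b(-1, 3), -3)*(-21 + 52) = 0*(-21 + 52) = 0*31 = 0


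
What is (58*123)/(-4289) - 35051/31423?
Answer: -374505421/134773247 ≈ -2.7788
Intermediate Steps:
(58*123)/(-4289) - 35051/31423 = 7134*(-1/4289) - 35051*1/31423 = -7134/4289 - 35051/31423 = -374505421/134773247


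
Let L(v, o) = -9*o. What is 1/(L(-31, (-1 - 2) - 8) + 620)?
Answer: 1/719 ≈ 0.0013908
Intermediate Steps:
1/(L(-31, (-1 - 2) - 8) + 620) = 1/(-9*((-1 - 2) - 8) + 620) = 1/(-9*(-3 - 8) + 620) = 1/(-9*(-11) + 620) = 1/(99 + 620) = 1/719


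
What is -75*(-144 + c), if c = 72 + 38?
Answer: 2550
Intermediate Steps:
c = 110
-75*(-144 + c) = -75*(-144 + 110) = -75*(-34) = 2550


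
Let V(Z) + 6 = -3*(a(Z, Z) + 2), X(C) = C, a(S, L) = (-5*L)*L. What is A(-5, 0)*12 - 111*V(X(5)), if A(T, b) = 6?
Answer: -40221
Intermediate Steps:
a(S, L) = -5*L**2
V(Z) = -12 + 15*Z**2 (V(Z) = -6 - 3*(-5*Z**2 + 2) = -6 - 3*(2 - 5*Z**2) = -6 + (-6 + 15*Z**2) = -12 + 15*Z**2)
A(-5, 0)*12 - 111*V(X(5)) = 6*12 - 111*(-12 + 15*5**2) = 72 - 111*(-12 + 15*25) = 72 - 111*(-12 + 375) = 72 - 111*363 = 72 - 40293 = -40221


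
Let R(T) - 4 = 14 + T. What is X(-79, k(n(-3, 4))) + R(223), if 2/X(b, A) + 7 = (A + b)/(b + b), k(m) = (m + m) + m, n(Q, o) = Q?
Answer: 122511/509 ≈ 240.69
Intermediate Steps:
k(m) = 3*m (k(m) = 2*m + m = 3*m)
X(b, A) = 2/(-7 + (A + b)/(2*b)) (X(b, A) = 2/(-7 + (A + b)/(b + b)) = 2/(-7 + (A + b)/((2*b))) = 2/(-7 + (A + b)*(1/(2*b))) = 2/(-7 + (A + b)/(2*b)))
R(T) = 18 + T (R(T) = 4 + (14 + T) = 18 + T)
X(-79, k(n(-3, 4))) + R(223) = 4*(-79)/(3*(-3) - 13*(-79)) + (18 + 223) = 4*(-79)/(-9 + 1027) + 241 = 4*(-79)/1018 + 241 = 4*(-79)*(1/1018) + 241 = -158/509 + 241 = 122511/509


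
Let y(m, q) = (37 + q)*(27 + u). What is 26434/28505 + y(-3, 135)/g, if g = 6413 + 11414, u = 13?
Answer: 667353318/508158635 ≈ 1.3133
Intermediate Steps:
g = 17827
y(m, q) = 1480 + 40*q (y(m, q) = (37 + q)*(27 + 13) = (37 + q)*40 = 1480 + 40*q)
26434/28505 + y(-3, 135)/g = 26434/28505 + (1480 + 40*135)/17827 = 26434*(1/28505) + (1480 + 5400)*(1/17827) = 26434/28505 + 6880*(1/17827) = 26434/28505 + 6880/17827 = 667353318/508158635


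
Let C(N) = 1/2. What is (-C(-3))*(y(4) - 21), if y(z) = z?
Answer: 17/2 ≈ 8.5000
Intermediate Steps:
C(N) = ½
(-C(-3))*(y(4) - 21) = (-1*½)*(4 - 21) = -½*(-17) = 17/2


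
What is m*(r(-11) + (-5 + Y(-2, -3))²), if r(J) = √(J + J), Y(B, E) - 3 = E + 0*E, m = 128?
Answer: 3200 + 128*I*√22 ≈ 3200.0 + 600.37*I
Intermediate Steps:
Y(B, E) = 3 + E (Y(B, E) = 3 + (E + 0*E) = 3 + (E + 0) = 3 + E)
r(J) = √2*√J (r(J) = √(2*J) = √2*√J)
m*(r(-11) + (-5 + Y(-2, -3))²) = 128*(√2*√(-11) + (-5 + (3 - 3))²) = 128*(√2*(I*√11) + (-5 + 0)²) = 128*(I*√22 + (-5)²) = 128*(I*√22 + 25) = 128*(25 + I*√22) = 3200 + 128*I*√22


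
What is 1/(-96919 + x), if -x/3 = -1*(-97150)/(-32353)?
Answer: -32353/3135328957 ≈ -1.0319e-5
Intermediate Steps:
x = 291450/32353 (x = -3*(-1*(-97150))/(-32353) = -291450*(-1)/32353 = -3*(-97150/32353) = 291450/32353 ≈ 9.0084)
1/(-96919 + x) = 1/(-96919 + 291450/32353) = 1/(-3135328957/32353) = -32353/3135328957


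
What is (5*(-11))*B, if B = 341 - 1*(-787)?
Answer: -62040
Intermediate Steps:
B = 1128 (B = 341 + 787 = 1128)
(5*(-11))*B = (5*(-11))*1128 = -55*1128 = -62040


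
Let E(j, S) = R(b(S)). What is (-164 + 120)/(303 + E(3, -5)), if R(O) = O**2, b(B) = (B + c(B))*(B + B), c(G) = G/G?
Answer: -4/173 ≈ -0.023121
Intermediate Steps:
c(G) = 1
b(B) = 2*B*(1 + B) (b(B) = (B + 1)*(B + B) = (1 + B)*(2*B) = 2*B*(1 + B))
E(j, S) = 4*S**2*(1 + S)**2 (E(j, S) = (2*S*(1 + S))**2 = 4*S**2*(1 + S)**2)
(-164 + 120)/(303 + E(3, -5)) = (-164 + 120)/(303 + 4*(-5)**2*(1 - 5)**2) = -44/(303 + 4*25*(-4)**2) = -44/(303 + 4*25*16) = -44/(303 + 1600) = -44/1903 = -44*1/1903 = -4/173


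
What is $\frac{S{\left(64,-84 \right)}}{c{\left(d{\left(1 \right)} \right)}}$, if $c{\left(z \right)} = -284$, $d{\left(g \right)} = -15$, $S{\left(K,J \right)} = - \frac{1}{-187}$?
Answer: $- \frac{1}{53108} \approx -1.883 \cdot 10^{-5}$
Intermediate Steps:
$S{\left(K,J \right)} = \frac{1}{187}$ ($S{\left(K,J \right)} = \left(-1\right) \left(- \frac{1}{187}\right) = \frac{1}{187}$)
$\frac{S{\left(64,-84 \right)}}{c{\left(d{\left(1 \right)} \right)}} = \frac{1}{187 \left(-284\right)} = \frac{1}{187} \left(- \frac{1}{284}\right) = - \frac{1}{53108}$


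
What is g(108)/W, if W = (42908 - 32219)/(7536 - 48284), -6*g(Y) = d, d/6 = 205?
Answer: 8353340/10689 ≈ 781.49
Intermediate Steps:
d = 1230 (d = 6*205 = 1230)
g(Y) = -205 (g(Y) = -⅙*1230 = -205)
W = -10689/40748 (W = 10689/(-40748) = 10689*(-1/40748) = -10689/40748 ≈ -0.26232)
g(108)/W = -205/(-10689/40748) = -205*(-40748/10689) = 8353340/10689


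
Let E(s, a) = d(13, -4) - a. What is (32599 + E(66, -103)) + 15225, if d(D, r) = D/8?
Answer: 383429/8 ≈ 47929.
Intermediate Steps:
d(D, r) = D/8 (d(D, r) = D*(⅛) = D/8)
E(s, a) = 13/8 - a (E(s, a) = (⅛)*13 - a = 13/8 - a)
(32599 + E(66, -103)) + 15225 = (32599 + (13/8 - 1*(-103))) + 15225 = (32599 + (13/8 + 103)) + 15225 = (32599 + 837/8) + 15225 = 261629/8 + 15225 = 383429/8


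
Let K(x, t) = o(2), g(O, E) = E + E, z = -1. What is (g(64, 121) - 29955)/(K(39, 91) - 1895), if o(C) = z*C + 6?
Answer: 29713/1891 ≈ 15.713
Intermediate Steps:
g(O, E) = 2*E
o(C) = 6 - C (o(C) = -C + 6 = 6 - C)
K(x, t) = 4 (K(x, t) = 6 - 1*2 = 6 - 2 = 4)
(g(64, 121) - 29955)/(K(39, 91) - 1895) = (2*121 - 29955)/(4 - 1895) = (242 - 29955)/(-1891) = -29713*(-1/1891) = 29713/1891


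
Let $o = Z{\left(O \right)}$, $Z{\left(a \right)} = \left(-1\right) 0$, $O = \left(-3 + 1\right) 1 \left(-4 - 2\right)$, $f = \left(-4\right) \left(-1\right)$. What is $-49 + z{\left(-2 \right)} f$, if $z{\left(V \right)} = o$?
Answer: $-49$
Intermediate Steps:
$f = 4$
$O = 12$ ($O = \left(-2\right) 1 \left(-6\right) = \left(-2\right) \left(-6\right) = 12$)
$Z{\left(a \right)} = 0$
$o = 0$
$z{\left(V \right)} = 0$
$-49 + z{\left(-2 \right)} f = -49 + 0 \cdot 4 = -49 + 0 = -49$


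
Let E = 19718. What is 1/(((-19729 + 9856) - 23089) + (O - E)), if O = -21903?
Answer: -1/74583 ≈ -1.3408e-5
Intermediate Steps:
1/(((-19729 + 9856) - 23089) + (O - E)) = 1/(((-19729 + 9856) - 23089) + (-21903 - 1*19718)) = 1/((-9873 - 23089) + (-21903 - 19718)) = 1/(-32962 - 41621) = 1/(-74583) = -1/74583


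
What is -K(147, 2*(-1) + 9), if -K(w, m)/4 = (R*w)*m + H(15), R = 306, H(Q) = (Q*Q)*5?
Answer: 1263996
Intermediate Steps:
H(Q) = 5*Q² (H(Q) = Q²*5 = 5*Q²)
K(w, m) = -4500 - 1224*m*w (K(w, m) = -4*((306*w)*m + 5*15²) = -4*(306*m*w + 5*225) = -4*(306*m*w + 1125) = -4*(1125 + 306*m*w) = -4500 - 1224*m*w)
-K(147, 2*(-1) + 9) = -(-4500 - 1224*(2*(-1) + 9)*147) = -(-4500 - 1224*(-2 + 9)*147) = -(-4500 - 1224*7*147) = -(-4500 - 1259496) = -1*(-1263996) = 1263996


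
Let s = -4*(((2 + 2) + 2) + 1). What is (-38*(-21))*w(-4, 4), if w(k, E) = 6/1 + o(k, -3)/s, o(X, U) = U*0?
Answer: 4788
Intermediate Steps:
o(X, U) = 0
s = -28 (s = -4*((4 + 2) + 1) = -4*(6 + 1) = -4*7 = -28)
w(k, E) = 6 (w(k, E) = 6/1 + 0/(-28) = 6*1 + 0*(-1/28) = 6 + 0 = 6)
(-38*(-21))*w(-4, 4) = -38*(-21)*6 = 798*6 = 4788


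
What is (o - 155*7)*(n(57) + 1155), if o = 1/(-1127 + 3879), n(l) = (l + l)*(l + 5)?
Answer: -24553211937/2752 ≈ -8.9220e+6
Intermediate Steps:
n(l) = 2*l*(5 + l) (n(l) = (2*l)*(5 + l) = 2*l*(5 + l))
o = 1/2752 ≈ 0.00036337
(o - 155*7)*(n(57) + 1155) = (1/2752 - 155*7)*(2*57*(5 + 57) + 1155) = (1/2752 - 1085)*(2*57*62 + 1155) = -2985919*(7068 + 1155)/2752 = -2985919/2752*8223 = -24553211937/2752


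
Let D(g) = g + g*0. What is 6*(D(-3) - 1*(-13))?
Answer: 60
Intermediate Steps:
D(g) = g (D(g) = g + 0 = g)
6*(D(-3) - 1*(-13)) = 6*(-3 - 1*(-13)) = 6*(-3 + 13) = 6*10 = 60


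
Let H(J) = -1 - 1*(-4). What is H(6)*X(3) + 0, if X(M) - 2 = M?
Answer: 15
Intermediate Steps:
H(J) = 3 (H(J) = -1 + 4 = 3)
X(M) = 2 + M
H(6)*X(3) + 0 = 3*(2 + 3) + 0 = 3*5 + 0 = 15 + 0 = 15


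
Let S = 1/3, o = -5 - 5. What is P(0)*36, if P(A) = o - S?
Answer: -372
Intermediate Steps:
o = -10
S = 1/3 ≈ 0.33333
P(A) = -31/3 (P(A) = -10 - 1*1/3 = -10 - 1/3 = -31/3)
P(0)*36 = -31/3*36 = -372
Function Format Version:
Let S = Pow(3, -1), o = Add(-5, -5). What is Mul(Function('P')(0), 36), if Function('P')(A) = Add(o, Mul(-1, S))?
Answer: -372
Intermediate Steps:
o = -10
S = Rational(1, 3) ≈ 0.33333
Function('P')(A) = Rational(-31, 3) (Function('P')(A) = Add(-10, Mul(-1, Rational(1, 3))) = Add(-10, Rational(-1, 3)) = Rational(-31, 3))
Mul(Function('P')(0), 36) = Mul(Rational(-31, 3), 36) = -372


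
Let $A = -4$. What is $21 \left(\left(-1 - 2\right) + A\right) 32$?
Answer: $-4704$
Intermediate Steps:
$21 \left(\left(-1 - 2\right) + A\right) 32 = 21 \left(\left(-1 - 2\right) - 4\right) 32 = 21 \left(-3 - 4\right) 32 = 21 \left(-7\right) 32 = \left(-147\right) 32 = -4704$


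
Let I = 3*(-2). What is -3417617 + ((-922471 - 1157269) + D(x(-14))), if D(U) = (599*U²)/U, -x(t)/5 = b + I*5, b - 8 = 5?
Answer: -5446442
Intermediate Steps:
b = 13 (b = 8 + 5 = 13)
I = -6
x(t) = 85 (x(t) = -5*(13 - 6*5) = -5*(13 - 30) = -5*(-17) = 85)
D(U) = 599*U
-3417617 + ((-922471 - 1157269) + D(x(-14))) = -3417617 + ((-922471 - 1157269) + 599*85) = -3417617 + (-2079740 + 50915) = -3417617 - 2028825 = -5446442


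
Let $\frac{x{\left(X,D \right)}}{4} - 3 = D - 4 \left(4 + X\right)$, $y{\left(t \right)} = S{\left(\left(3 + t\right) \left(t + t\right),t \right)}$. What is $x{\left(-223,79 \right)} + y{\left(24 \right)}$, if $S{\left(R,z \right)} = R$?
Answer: $5128$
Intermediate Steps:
$y{\left(t \right)} = 2 t \left(3 + t\right)$ ($y{\left(t \right)} = \left(3 + t\right) \left(t + t\right) = \left(3 + t\right) 2 t = 2 t \left(3 + t\right)$)
$x{\left(X,D \right)} = -52 - 16 X + 4 D$ ($x{\left(X,D \right)} = 12 + 4 \left(D - 4 \left(4 + X\right)\right) = 12 + 4 \left(D - \left(16 + 4 X\right)\right) = 12 + 4 \left(-16 + D - 4 X\right) = 12 - \left(64 - 4 D + 16 X\right) = -52 - 16 X + 4 D$)
$x{\left(-223,79 \right)} + y{\left(24 \right)} = \left(-52 - -3568 + 4 \cdot 79\right) + 2 \cdot 24 \left(3 + 24\right) = \left(-52 + 3568 + 316\right) + 2 \cdot 24 \cdot 27 = 3832 + 1296 = 5128$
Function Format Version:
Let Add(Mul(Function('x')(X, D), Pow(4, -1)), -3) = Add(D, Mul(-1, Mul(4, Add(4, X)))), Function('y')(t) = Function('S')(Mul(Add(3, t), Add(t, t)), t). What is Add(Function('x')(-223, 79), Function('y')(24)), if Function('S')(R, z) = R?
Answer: 5128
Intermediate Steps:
Function('y')(t) = Mul(2, t, Add(3, t)) (Function('y')(t) = Mul(Add(3, t), Add(t, t)) = Mul(Add(3, t), Mul(2, t)) = Mul(2, t, Add(3, t)))
Function('x')(X, D) = Add(-52, Mul(-16, X), Mul(4, D)) (Function('x')(X, D) = Add(12, Mul(4, Add(D, Mul(-1, Mul(4, Add(4, X)))))) = Add(12, Mul(4, Add(D, Mul(-1, Add(16, Mul(4, X)))))) = Add(12, Mul(4, Add(D, Add(-16, Mul(-4, X))))) = Add(12, Mul(4, Add(-16, D, Mul(-4, X)))) = Add(12, Add(-64, Mul(-16, X), Mul(4, D))) = Add(-52, Mul(-16, X), Mul(4, D)))
Add(Function('x')(-223, 79), Function('y')(24)) = Add(Add(-52, Mul(-16, -223), Mul(4, 79)), Mul(2, 24, Add(3, 24))) = Add(Add(-52, 3568, 316), Mul(2, 24, 27)) = Add(3832, 1296) = 5128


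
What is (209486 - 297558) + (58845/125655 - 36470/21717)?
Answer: -16022569983647/181923309 ≈ -88073.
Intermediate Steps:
(209486 - 297558) + (58845/125655 - 36470/21717) = -88072 + (58845*(1/125655) - 36470*1/21717) = -88072 + (3923/8377 - 36470/21717) = -88072 - 220313399/181923309 = -16022569983647/181923309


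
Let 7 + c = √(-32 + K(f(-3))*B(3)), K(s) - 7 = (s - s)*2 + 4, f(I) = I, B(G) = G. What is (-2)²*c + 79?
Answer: 55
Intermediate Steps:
K(s) = 11 (K(s) = 7 + ((s - s)*2 + 4) = 7 + (0*2 + 4) = 7 + (0 + 4) = 7 + 4 = 11)
c = -6 (c = -7 + √(-32 + 11*3) = -7 + √(-32 + 33) = -7 + √1 = -7 + 1 = -6)
(-2)²*c + 79 = (-2)²*(-6) + 79 = 4*(-6) + 79 = -24 + 79 = 55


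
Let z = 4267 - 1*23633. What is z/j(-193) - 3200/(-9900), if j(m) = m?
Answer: 1923410/19107 ≈ 100.67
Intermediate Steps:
z = -19366 (z = 4267 - 23633 = -19366)
z/j(-193) - 3200/(-9900) = -19366/(-193) - 3200/(-9900) = -19366*(-1/193) - 3200*(-1/9900) = 19366/193 + 32/99 = 1923410/19107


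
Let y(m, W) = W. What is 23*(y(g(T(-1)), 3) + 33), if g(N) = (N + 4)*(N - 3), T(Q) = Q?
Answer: 828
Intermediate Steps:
g(N) = (-3 + N)*(4 + N) (g(N) = (4 + N)*(-3 + N) = (-3 + N)*(4 + N))
23*(y(g(T(-1)), 3) + 33) = 23*(3 + 33) = 23*36 = 828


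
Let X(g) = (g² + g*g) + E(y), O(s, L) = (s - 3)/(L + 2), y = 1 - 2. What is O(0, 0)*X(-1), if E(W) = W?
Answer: -3/2 ≈ -1.5000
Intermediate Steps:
y = -1
O(s, L) = (-3 + s)/(2 + L)
X(g) = -1 + 2*g² (X(g) = (g² + g*g) - 1 = (g² + g²) - 1 = 2*g² - 1 = -1 + 2*g²)
O(0, 0)*X(-1) = ((-3 + 0)/(2 + 0))*(-1 + 2*(-1)²) = (-3/2)*(-1 + 2*1) = ((½)*(-3))*(-1 + 2) = -3/2*1 = -3/2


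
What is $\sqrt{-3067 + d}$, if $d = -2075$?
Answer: $i \sqrt{5142} \approx 71.708 i$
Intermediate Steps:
$\sqrt{-3067 + d} = \sqrt{-3067 - 2075} = \sqrt{-5142} = i \sqrt{5142}$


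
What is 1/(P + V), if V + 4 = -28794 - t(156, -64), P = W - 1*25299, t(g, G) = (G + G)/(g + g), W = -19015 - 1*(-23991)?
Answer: -39/1915703 ≈ -2.0358e-5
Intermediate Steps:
W = 4976 (W = -19015 + 23991 = 4976)
t(g, G) = G/g (t(g, G) = (2*G)/((2*g)) = (2*G)*(1/(2*g)) = G/g)
P = -20323 (P = 4976 - 1*25299 = 4976 - 25299 = -20323)
V = -1123106/39 (V = -4 + (-28794 - (-64)/156) = -4 + (-28794 - 1*(-16/39)) = -4 + (-28794 + 16/39) = -4 - 1122950/39 = -1123106/39 ≈ -28798.)
1/(P + V) = 1/(-20323 - 1123106/39) = 1/(-1915703/39) = -39/1915703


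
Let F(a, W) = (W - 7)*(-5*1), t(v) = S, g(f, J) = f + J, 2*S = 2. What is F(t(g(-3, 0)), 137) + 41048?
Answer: 40398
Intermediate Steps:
S = 1 (S = (1/2)*2 = 1)
g(f, J) = J + f
t(v) = 1
F(a, W) = 35 - 5*W (F(a, W) = (-7 + W)*(-5) = 35 - 5*W)
F(t(g(-3, 0)), 137) + 41048 = (35 - 5*137) + 41048 = (35 - 685) + 41048 = -650 + 41048 = 40398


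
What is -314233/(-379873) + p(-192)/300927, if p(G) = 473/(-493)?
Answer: 4238044450694/5123347530873 ≈ 0.82720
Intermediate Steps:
p(G) = -473/493 (p(G) = 473*(-1/493) = -473/493)
-314233/(-379873) + p(-192)/300927 = -314233/(-379873) - 473/493/300927 = -314233*(-1/379873) - 473/493*1/300927 = 314233/379873 - 43/13487001 = 4238044450694/5123347530873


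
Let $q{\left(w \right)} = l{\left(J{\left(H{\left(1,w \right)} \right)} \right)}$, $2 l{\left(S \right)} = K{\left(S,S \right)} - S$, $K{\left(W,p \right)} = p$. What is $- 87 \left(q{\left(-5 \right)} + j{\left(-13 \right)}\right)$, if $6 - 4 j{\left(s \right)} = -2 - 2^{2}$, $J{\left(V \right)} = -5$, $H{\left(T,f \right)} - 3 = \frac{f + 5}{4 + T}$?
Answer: $-261$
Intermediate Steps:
$H{\left(T,f \right)} = 3 + \frac{5 + f}{4 + T}$ ($H{\left(T,f \right)} = 3 + \frac{f + 5}{4 + T} = 3 + \frac{5 + f}{4 + T}$)
$l{\left(S \right)} = 0$ ($l{\left(S \right)} = \frac{S - S}{2} = \frac{1}{2} \cdot 0 = 0$)
$q{\left(w \right)} = 0$
$j{\left(s \right)} = 3$ ($j{\left(s \right)} = \frac{3}{2} - \frac{-2 - 2^{2}}{4} = \frac{3}{2} - \frac{-2 - 4}{4} = \frac{3}{2} - - \frac{3}{2} = \frac{3}{2} + \frac{3}{2} = 3$)
$- 87 \left(q{\left(-5 \right)} + j{\left(-13 \right)}\right) = - 87 \left(0 + 3\right) = \left(-87\right) 3 = -261$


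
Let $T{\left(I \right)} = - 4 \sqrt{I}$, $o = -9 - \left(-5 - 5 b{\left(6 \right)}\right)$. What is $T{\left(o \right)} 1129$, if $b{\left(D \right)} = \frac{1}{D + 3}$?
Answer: $- \frac{4516 i \sqrt{31}}{3} \approx - 8381.3 i$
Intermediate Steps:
$b{\left(D \right)} = \frac{1}{3 + D}$
$o = - \frac{31}{9}$ ($o = -9 - \left(-5 - \frac{5}{3 + 6}\right) = -9 - \left(-5 - \frac{5}{9}\right) = -9 - - \frac{50}{9} = -9 + \frac{50}{9} = - \frac{31}{9} \approx -3.4444$)
$T{\left(o \right)} 1129 = - 4 \sqrt{- \frac{31}{9}} \cdot 1129 = - 4 \frac{i \sqrt{31}}{3} \cdot 1129 = - \frac{4 i \sqrt{31}}{3} \cdot 1129 = - \frac{4516 i \sqrt{31}}{3}$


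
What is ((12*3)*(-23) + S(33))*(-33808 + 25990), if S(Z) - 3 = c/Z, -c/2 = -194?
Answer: 69937222/11 ≈ 6.3579e+6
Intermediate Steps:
c = 388 (c = -2*(-194) = 388)
S(Z) = 3 + 388/Z
((12*3)*(-23) + S(33))*(-33808 + 25990) = ((12*3)*(-23) + (3 + 388/33))*(-33808 + 25990) = (36*(-23) + (3 + 388*(1/33)))*(-7818) = (-828 + (3 + 388/33))*(-7818) = (-828 + 487/33)*(-7818) = -26837/33*(-7818) = 69937222/11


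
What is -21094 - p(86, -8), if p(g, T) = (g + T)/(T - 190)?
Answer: -696089/33 ≈ -21094.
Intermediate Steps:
p(g, T) = (T + g)/(-190 + T)
-21094 - p(86, -8) = -21094 - (-8 + 86)/(-190 - 8) = -21094 - 78/(-198) = -21094 - (-1)*78/198 = -21094 - 1*(-13/33) = -21094 + 13/33 = -696089/33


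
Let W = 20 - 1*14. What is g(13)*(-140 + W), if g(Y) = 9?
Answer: -1206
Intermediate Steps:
W = 6 (W = 20 - 14 = 6)
g(13)*(-140 + W) = 9*(-140 + 6) = 9*(-134) = -1206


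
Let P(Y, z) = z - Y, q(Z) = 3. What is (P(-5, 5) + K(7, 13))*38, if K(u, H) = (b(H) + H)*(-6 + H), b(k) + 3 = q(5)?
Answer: 3838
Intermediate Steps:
b(k) = 0 (b(k) = -3 + 3 = 0)
K(u, H) = H*(-6 + H) (K(u, H) = (0 + H)*(-6 + H) = H*(-6 + H))
(P(-5, 5) + K(7, 13))*38 = ((5 - 1*(-5)) + 13*(-6 + 13))*38 = ((5 + 5) + 13*7)*38 = (10 + 91)*38 = 101*38 = 3838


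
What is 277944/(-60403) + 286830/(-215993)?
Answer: -77359350882/13046625179 ≈ -5.9295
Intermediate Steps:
277944/(-60403) + 286830/(-215993) = 277944*(-1/60403) + 286830*(-1/215993) = -277944/60403 - 286830/215993 = -77359350882/13046625179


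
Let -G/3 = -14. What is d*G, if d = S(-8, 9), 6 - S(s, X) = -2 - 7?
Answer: 630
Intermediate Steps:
G = 42 (G = -3*(-14) = 42)
S(s, X) = 15 (S(s, X) = 6 - (-2 - 7) = 6 - 1*(-9) = 6 + 9 = 15)
d = 15
d*G = 15*42 = 630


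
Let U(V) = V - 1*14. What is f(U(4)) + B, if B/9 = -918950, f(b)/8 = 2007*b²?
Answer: -6664950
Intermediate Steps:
U(V) = -14 + V (U(V) = V - 14 = -14 + V)
f(b) = 16056*b² (f(b) = 8*(2007*b²) = 16056*b²)
B = -8270550 (B = 9*(-918950) = -8270550)
f(U(4)) + B = 16056*(-14 + 4)² - 8270550 = 16056*(-10)² - 8270550 = 16056*100 - 8270550 = 1605600 - 8270550 = -6664950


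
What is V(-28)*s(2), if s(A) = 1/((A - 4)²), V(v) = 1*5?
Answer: 5/4 ≈ 1.2500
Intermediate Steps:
V(v) = 5
s(A) = (-4 + A)⁻² (s(A) = 1/((-4 + A)²) = (-4 + A)⁻²)
V(-28)*s(2) = 5/(-4 + 2)² = 5/(-2)² = 5*(¼) = 5/4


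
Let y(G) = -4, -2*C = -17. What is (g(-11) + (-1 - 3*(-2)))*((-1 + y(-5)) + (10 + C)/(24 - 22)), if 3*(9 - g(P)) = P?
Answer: 901/12 ≈ 75.083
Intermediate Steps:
C = 17/2 (C = -1/2*(-17) = 17/2 ≈ 8.5000)
g(P) = 9 - P/3
(g(-11) + (-1 - 3*(-2)))*((-1 + y(-5)) + (10 + C)/(24 - 22)) = ((9 - 1/3*(-11)) + (-1 - 3*(-2)))*((-1 - 4) + (10 + 17/2)/(24 - 22)) = ((9 + 11/3) + (-1 + 6))*(-5 + (37/2)/2) = (38/3 + 5)*(-5 + (37/2)*(1/2)) = 53*(-5 + 37/4)/3 = (53/3)*(17/4) = 901/12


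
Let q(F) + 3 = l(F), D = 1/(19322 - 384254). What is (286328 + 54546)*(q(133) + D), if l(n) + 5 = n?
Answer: 7774739240063/182466 ≈ 4.2609e+7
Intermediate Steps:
l(n) = -5 + n
D = -1/364932 (D = 1/(-364932) = -1/364932 ≈ -2.7402e-6)
q(F) = -8 + F (q(F) = -3 + (-5 + F) = -8 + F)
(286328 + 54546)*(q(133) + D) = (286328 + 54546)*((-8 + 133) - 1/364932) = 340874*(125 - 1/364932) = 340874*(45616499/364932) = 7774739240063/182466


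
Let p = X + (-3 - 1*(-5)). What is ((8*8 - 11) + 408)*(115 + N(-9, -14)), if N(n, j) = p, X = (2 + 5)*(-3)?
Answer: 44256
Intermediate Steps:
X = -21 (X = 7*(-3) = -21)
p = -19 (p = -21 + (-3 - 1*(-5)) = -21 + (-3 + 5) = -21 + 2 = -19)
N(n, j) = -19
((8*8 - 11) + 408)*(115 + N(-9, -14)) = ((8*8 - 11) + 408)*(115 - 19) = ((64 - 11) + 408)*96 = (53 + 408)*96 = 461*96 = 44256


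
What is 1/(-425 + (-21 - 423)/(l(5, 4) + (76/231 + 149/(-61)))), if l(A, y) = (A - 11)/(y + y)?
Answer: -161405/43571509 ≈ -0.0037044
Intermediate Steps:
l(A, y) = (-11 + A)/(2*y) (l(A, y) = (-11 + A)/((2*y)) = (-11 + A)*(1/(2*y)) = (-11 + A)/(2*y))
1/(-425 + (-21 - 423)/(l(5, 4) + (76/231 + 149/(-61)))) = 1/(-425 + (-21 - 423)/((½)*(-11 + 5)/4 + (76/231 + 149/(-61)))) = 1/(-425 - 444/((½)*(¼)*(-6) + (76*(1/231) + 149*(-1/61)))) = 1/(-425 - 444/(-¾ + (76/231 - 149/61))) = 1/(-425 - 444/(-¾ - 29783/14091)) = 1/(-425 - 444/(-161405/56364)) = 1/(-425 - 444*(-56364/161405)) = 1/(-425 + 25025616/161405) = 1/(-43571509/161405) = -161405/43571509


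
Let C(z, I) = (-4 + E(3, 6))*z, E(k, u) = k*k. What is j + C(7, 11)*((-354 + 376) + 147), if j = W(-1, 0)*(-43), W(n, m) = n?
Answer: 5958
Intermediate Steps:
E(k, u) = k²
C(z, I) = 5*z (C(z, I) = (-4 + 3²)*z = (-4 + 9)*z = 5*z)
j = 43 (j = -1*(-43) = 43)
j + C(7, 11)*((-354 + 376) + 147) = 43 + (5*7)*((-354 + 376) + 147) = 43 + 35*(22 + 147) = 43 + 35*169 = 43 + 5915 = 5958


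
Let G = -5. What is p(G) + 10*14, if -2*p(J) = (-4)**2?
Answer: 132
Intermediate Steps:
p(J) = -8 (p(J) = -1/2*(-4)**2 = -1/2*16 = -8)
p(G) + 10*14 = -8 + 10*14 = -8 + 140 = 132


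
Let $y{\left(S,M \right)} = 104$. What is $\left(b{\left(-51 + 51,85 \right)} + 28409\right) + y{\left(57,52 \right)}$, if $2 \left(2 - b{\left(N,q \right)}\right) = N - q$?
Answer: $\frac{57115}{2} \approx 28558.0$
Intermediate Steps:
$b{\left(N,q \right)} = 2 + \frac{q}{2} - \frac{N}{2}$ ($b{\left(N,q \right)} = 2 - \frac{N - q}{2} = 2 - \left(\frac{N}{2} - \frac{q}{2}\right) = 2 + \frac{q}{2} - \frac{N}{2}$)
$\left(b{\left(-51 + 51,85 \right)} + 28409\right) + y{\left(57,52 \right)} = \left(\left(2 + \frac{1}{2} \cdot 85 - \frac{-51 + 51}{2}\right) + 28409\right) + 104 = \left(\left(2 + \frac{85}{2} - 0\right) + 28409\right) + 104 = \left(\left(2 + \frac{85}{2} + 0\right) + 28409\right) + 104 = \left(\frac{89}{2} + 28409\right) + 104 = \frac{56907}{2} + 104 = \frac{57115}{2}$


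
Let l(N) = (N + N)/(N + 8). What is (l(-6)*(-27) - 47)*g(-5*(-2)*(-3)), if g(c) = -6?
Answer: -690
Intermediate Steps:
l(N) = 2*N/(8 + N) (l(N) = (2*N)/(8 + N) = 2*N/(8 + N))
(l(-6)*(-27) - 47)*g(-5*(-2)*(-3)) = ((2*(-6)/(8 - 6))*(-27) - 47)*(-6) = ((2*(-6)/2)*(-27) - 47)*(-6) = ((2*(-6)*(½))*(-27) - 47)*(-6) = (-6*(-27) - 47)*(-6) = (162 - 47)*(-6) = 115*(-6) = -690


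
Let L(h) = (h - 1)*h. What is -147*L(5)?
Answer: -2940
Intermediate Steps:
L(h) = h*(-1 + h) (L(h) = (-1 + h)*h = h*(-1 + h))
-147*L(5) = -735*(-1 + 5) = -735*4 = -147*20 = -2940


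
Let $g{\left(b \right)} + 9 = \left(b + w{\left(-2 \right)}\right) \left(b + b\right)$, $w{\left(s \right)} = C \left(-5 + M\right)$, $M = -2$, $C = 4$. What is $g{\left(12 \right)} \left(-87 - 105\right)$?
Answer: $75456$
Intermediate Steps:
$w{\left(s \right)} = -28$ ($w{\left(s \right)} = 4 \left(-5 - 2\right) = 4 \left(-7\right) = -28$)
$g{\left(b \right)} = -9 + 2 b \left(-28 + b\right)$ ($g{\left(b \right)} = -9 + \left(b - 28\right) \left(b + b\right) = -9 + \left(-28 + b\right) 2 b = -9 + 2 b \left(-28 + b\right)$)
$g{\left(12 \right)} \left(-87 - 105\right) = \left(-9 - 672 + 2 \cdot 12^{2}\right) \left(-87 - 105\right) = \left(-9 - 672 + 2 \cdot 144\right) \left(-192\right) = \left(-9 - 672 + 288\right) \left(-192\right) = \left(-393\right) \left(-192\right) = 75456$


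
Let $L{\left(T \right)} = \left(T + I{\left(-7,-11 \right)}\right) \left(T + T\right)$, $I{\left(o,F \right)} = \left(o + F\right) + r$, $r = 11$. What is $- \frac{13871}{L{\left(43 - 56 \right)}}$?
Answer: $- \frac{1067}{40} \approx -26.675$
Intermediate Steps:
$I{\left(o,F \right)} = 11 + F + o$ ($I{\left(o,F \right)} = \left(o + F\right) + 11 = \left(F + o\right) + 11 = 11 + F + o$)
$L{\left(T \right)} = 2 T \left(-7 + T\right)$ ($L{\left(T \right)} = \left(T - 7\right) \left(T + T\right) = \left(T - 7\right) 2 T = \left(-7 + T\right) 2 T = 2 T \left(-7 + T\right)$)
$- \frac{13871}{L{\left(43 - 56 \right)}} = - \frac{13871}{2 \left(43 - 56\right) \left(-7 + \left(43 - 56\right)\right)} = - \frac{13871}{2 \left(-13\right) \left(-7 - 13\right)} = - \frac{13871}{2 \left(-13\right) \left(-20\right)} = - \frac{13871}{520} = \left(-13871\right) \frac{1}{520} = - \frac{1067}{40}$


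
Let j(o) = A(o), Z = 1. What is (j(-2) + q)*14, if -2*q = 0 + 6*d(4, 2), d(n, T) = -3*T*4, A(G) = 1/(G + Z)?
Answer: 994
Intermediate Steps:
A(G) = 1/(1 + G) (A(G) = 1/(G + 1) = 1/(1 + G))
d(n, T) = -12*T
j(o) = 1/(1 + o)
q = 72 (q = -(0 + 6*(-12*2))/2 = -(0 + 6*(-24))/2 = -(0 - 144)/2 = -1/2*(-144) = 72)
(j(-2) + q)*14 = (1/(1 - 2) + 72)*14 = (1/(-1) + 72)*14 = (-1 + 72)*14 = 71*14 = 994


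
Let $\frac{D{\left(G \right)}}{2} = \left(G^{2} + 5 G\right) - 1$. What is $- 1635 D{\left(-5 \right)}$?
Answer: $3270$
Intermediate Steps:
$D{\left(G \right)} = -2 + 2 G^{2} + 10 G$ ($D{\left(G \right)} = 2 \left(\left(G^{2} + 5 G\right) - 1\right) = 2 \left(-1 + G^{2} + 5 G\right) = -2 + 2 G^{2} + 10 G$)
$- 1635 D{\left(-5 \right)} = - 1635 \left(-2 + 2 \left(-5\right)^{2} + 10 \left(-5\right)\right) = - 1635 \left(-2 + 2 \cdot 25 - 50\right) = - 1635 \left(-2 + 50 - 50\right) = \left(-1635\right) \left(-2\right) = 3270$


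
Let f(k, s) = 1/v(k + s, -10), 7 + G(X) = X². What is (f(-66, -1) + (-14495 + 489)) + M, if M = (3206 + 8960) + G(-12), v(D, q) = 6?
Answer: -10217/6 ≈ -1702.8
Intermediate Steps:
G(X) = -7 + X²
M = 12303 (M = (3206 + 8960) + (-7 + (-12)²) = 12166 + (-7 + 144) = 12166 + 137 = 12303)
f(k, s) = ⅙ (f(k, s) = 1/6 = ⅙)
(f(-66, -1) + (-14495 + 489)) + M = (⅙ + (-14495 + 489)) + 12303 = (⅙ - 14006) + 12303 = -84035/6 + 12303 = -10217/6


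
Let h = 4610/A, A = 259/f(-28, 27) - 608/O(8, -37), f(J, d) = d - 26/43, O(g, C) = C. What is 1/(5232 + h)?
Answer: 1102149/5960040518 ≈ 0.00018492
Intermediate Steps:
f(J, d) = -26/43 + d (f(J, d) = d - 26*1/43 = d - 26/43 = -26/43 + d)
A = 1102149/41995 (A = 259/(-26/43 + 27) - 608/(-37) = 259/(1135/43) - 608*(-1/37) = 259*(43/1135) + 608/37 = 11137/1135 + 608/37 = 1102149/41995 ≈ 26.245)
h = 193596950/1102149 (h = 4610/(1102149/41995) = 4610*(41995/1102149) = 193596950/1102149 ≈ 175.65)
1/(5232 + h) = 1/(5232 + 193596950/1102149) = 1/(5960040518/1102149) = 1102149/5960040518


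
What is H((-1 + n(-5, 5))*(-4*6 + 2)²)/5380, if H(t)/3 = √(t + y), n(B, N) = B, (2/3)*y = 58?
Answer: 9*I*√313/5380 ≈ 0.029596*I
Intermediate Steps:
y = 87 (y = (3/2)*58 = 87)
H(t) = 3*√(87 + t) (H(t) = 3*√(t + 87) = 3*√(87 + t))
H((-1 + n(-5, 5))*(-4*6 + 2)²)/5380 = (3*√(87 + (-1 - 5)*(-4*6 + 2)²))/5380 = (3*√(87 - 6*(-24 + 2)²))*(1/5380) = (3*√(87 - 6*(-22)²))*(1/5380) = (3*√(87 - 6*484))*(1/5380) = (3*√(87 - 2904))*(1/5380) = (3*√(-2817))*(1/5380) = (3*(3*I*√313))*(1/5380) = (9*I*√313)*(1/5380) = 9*I*√313/5380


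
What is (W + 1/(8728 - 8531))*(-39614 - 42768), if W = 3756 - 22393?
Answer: 302464524416/197 ≈ 1.5354e+9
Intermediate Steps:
W = -18637
(W + 1/(8728 - 8531))*(-39614 - 42768) = (-18637 + 1/(8728 - 8531))*(-39614 - 42768) = (-18637 + 1/197)*(-82382) = -3671488/197*(-82382) = 302464524416/197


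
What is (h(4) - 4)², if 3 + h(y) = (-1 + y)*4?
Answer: 25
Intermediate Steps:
h(y) = -7 + 4*y (h(y) = -3 + (-1 + y)*4 = -3 + (-4 + 4*y) = -7 + 4*y)
(h(4) - 4)² = ((-7 + 4*4) - 4)² = ((-7 + 16) - 4)² = (9 - 4)² = 5² = 25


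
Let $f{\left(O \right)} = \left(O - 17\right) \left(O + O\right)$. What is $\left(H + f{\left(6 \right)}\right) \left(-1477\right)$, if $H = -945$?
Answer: $1590729$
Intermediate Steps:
$f{\left(O \right)} = 2 O \left(-17 + O\right)$ ($f{\left(O \right)} = \left(-17 + O\right) 2 O = 2 O \left(-17 + O\right)$)
$\left(H + f{\left(6 \right)}\right) \left(-1477\right) = \left(-945 + 2 \cdot 6 \left(-17 + 6\right)\right) \left(-1477\right) = \left(-945 + 2 \cdot 6 \left(-11\right)\right) \left(-1477\right) = \left(-945 - 132\right) \left(-1477\right) = \left(-1077\right) \left(-1477\right) = 1590729$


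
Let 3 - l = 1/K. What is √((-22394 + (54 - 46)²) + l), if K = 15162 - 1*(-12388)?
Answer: I*√677849953802/5510 ≈ 149.42*I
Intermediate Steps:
K = 27550 (K = 15162 + 12388 = 27550)
l = 82649/27550 (l = 3 - 1/27550 = 82649/27550 ≈ 3.0000)
√((-22394 + (54 - 46)²) + l) = √((-22394 + (54 - 46)²) + 82649/27550) = √((-22394 + 8²) + 82649/27550) = √((-22394 + 64) + 82649/27550) = √(-22330 + 82649/27550) = √(-615108851/27550) = I*√677849953802/5510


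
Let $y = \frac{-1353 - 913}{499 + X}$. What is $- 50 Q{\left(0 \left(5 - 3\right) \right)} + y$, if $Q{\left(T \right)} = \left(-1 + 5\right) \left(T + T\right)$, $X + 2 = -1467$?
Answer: $\frac{1133}{485} \approx 2.3361$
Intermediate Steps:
$X = -1469$ ($X = -2 - 1467 = -1469$)
$Q{\left(T \right)} = 8 T$ ($Q{\left(T \right)} = 4 \cdot 2 T = 8 T$)
$y = \frac{1133}{485}$ ($y = \frac{-1353 - 913}{499 - 1469} = - \frac{2266}{-970} = \left(-2266\right) \left(- \frac{1}{970}\right) = \frac{1133}{485} \approx 2.3361$)
$- 50 Q{\left(0 \left(5 - 3\right) \right)} + y = - 50 \cdot 8 \cdot 0 \left(5 - 3\right) + \frac{1133}{485} = - 50 \cdot 8 \cdot 0 \cdot 2 + \frac{1133}{485} = - 50 \cdot 8 \cdot 0 + \frac{1133}{485} = \left(-50\right) 0 + \frac{1133}{485} = 0 + \frac{1133}{485} = \frac{1133}{485}$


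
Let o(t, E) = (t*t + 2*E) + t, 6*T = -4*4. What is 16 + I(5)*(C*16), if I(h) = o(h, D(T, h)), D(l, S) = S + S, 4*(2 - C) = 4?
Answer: 816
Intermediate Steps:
C = 1 (C = 2 - 1/4*4 = 2 - 1 = 1)
T = -8/3 (T = (-4*4)/6 = (1/6)*(-16) = -8/3 ≈ -2.6667)
D(l, S) = 2*S
o(t, E) = t + t**2 + 2*E (o(t, E) = (t**2 + 2*E) + t = t + t**2 + 2*E)
I(h) = h**2 + 5*h (I(h) = h + h**2 + 2*(2*h) = h + h**2 + 4*h = h**2 + 5*h)
16 + I(5)*(C*16) = 16 + (5*(5 + 5))*(1*16) = 16 + (5*10)*16 = 16 + 50*16 = 16 + 800 = 816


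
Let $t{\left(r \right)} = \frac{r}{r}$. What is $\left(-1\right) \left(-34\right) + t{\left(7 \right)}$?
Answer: $35$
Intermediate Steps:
$t{\left(r \right)} = 1$
$\left(-1\right) \left(-34\right) + t{\left(7 \right)} = \left(-1\right) \left(-34\right) + 1 = 34 + 1 = 35$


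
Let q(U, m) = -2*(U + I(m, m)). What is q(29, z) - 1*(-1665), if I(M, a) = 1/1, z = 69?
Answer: 1605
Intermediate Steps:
I(M, a) = 1
q(U, m) = -2 - 2*U (q(U, m) = -2*(U + 1) = -2*(1 + U) = -2 - 2*U)
q(29, z) - 1*(-1665) = (-2 - 2*29) - 1*(-1665) = (-2 - 58) + 1665 = -60 + 1665 = 1605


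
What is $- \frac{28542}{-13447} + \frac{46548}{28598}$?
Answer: $\frac{721087536}{192278653} \approx 3.7502$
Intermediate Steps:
$- \frac{28542}{-13447} + \frac{46548}{28598} = \left(-28542\right) \left(- \frac{1}{13447}\right) + 46548 \cdot \frac{1}{28598} = \frac{28542}{13447} + \frac{23274}{14299} = \frac{721087536}{192278653}$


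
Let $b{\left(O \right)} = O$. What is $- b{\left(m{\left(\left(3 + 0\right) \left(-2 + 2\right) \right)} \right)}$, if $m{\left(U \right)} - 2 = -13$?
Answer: $11$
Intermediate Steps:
$m{\left(U \right)} = -11$ ($m{\left(U \right)} = 2 - 13 = -11$)
$- b{\left(m{\left(\left(3 + 0\right) \left(-2 + 2\right) \right)} \right)} = \left(-1\right) \left(-11\right) = 11$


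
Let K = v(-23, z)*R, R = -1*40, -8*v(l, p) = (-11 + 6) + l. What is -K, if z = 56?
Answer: 140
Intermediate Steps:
v(l, p) = 5/8 - l/8 (v(l, p) = -((-11 + 6) + l)/8 = -(-5 + l)/8 = 5/8 - l/8)
R = -40
K = -140 (K = (5/8 - 1/8*(-23))*(-40) = (5/8 + 23/8)*(-40) = (7/2)*(-40) = -140)
-K = -1*(-140) = 140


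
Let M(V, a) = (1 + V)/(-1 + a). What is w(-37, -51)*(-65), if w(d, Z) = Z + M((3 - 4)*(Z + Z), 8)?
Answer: 16510/7 ≈ 2358.6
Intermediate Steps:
M(V, a) = (1 + V)/(-1 + a)
w(d, Z) = 1/7 + 5*Z/7 (w(d, Z) = Z + (1 + (3 - 4)*(Z + Z))/(-1 + 8) = Z + (1 - 2*Z)/7 = Z + (1/7 - 2*Z/7) = 1/7 + 5*Z/7)
w(-37, -51)*(-65) = (1/7 + (5/7)*(-51))*(-65) = (1/7 - 255/7)*(-65) = -254/7*(-65) = 16510/7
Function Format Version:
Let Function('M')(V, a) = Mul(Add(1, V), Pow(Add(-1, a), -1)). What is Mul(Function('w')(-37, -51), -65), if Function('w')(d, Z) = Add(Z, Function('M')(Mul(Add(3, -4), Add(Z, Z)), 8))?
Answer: Rational(16510, 7) ≈ 2358.6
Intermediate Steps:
Function('M')(V, a) = Mul(Pow(Add(-1, a), -1), Add(1, V))
Function('w')(d, Z) = Add(Rational(1, 7), Mul(Rational(5, 7), Z)) (Function('w')(d, Z) = Add(Z, Mul(Pow(Add(-1, 8), -1), Add(1, Mul(Add(3, -4), Add(Z, Z))))) = Add(Z, Mul(Pow(7, -1), Add(1, Mul(-1, Mul(2, Z))))) = Add(Z, Mul(Rational(1, 7), Add(1, Mul(-2, Z)))) = Add(Z, Add(Rational(1, 7), Mul(Rational(-2, 7), Z))) = Add(Rational(1, 7), Mul(Rational(5, 7), Z)))
Mul(Function('w')(-37, -51), -65) = Mul(Add(Rational(1, 7), Mul(Rational(5, 7), -51)), -65) = Mul(Add(Rational(1, 7), Rational(-255, 7)), -65) = Mul(Rational(-254, 7), -65) = Rational(16510, 7)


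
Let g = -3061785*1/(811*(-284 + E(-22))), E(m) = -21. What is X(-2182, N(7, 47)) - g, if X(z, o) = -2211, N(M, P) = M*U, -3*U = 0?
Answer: -109992738/49471 ≈ -2223.4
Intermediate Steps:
U = 0 (U = -⅓*0 = 0)
N(M, P) = 0 (N(M, P) = M*0 = 0)
g = 612357/49471 (g = -3061785*1/(811*(-284 - 21)) = -3061785/(811*(-305)) = -3061785/(-247355) = -3061785*(-1/247355) = 612357/49471 ≈ 12.378)
X(-2182, N(7, 47)) - g = -2211 - 1*612357/49471 = -2211 - 612357/49471 = -109992738/49471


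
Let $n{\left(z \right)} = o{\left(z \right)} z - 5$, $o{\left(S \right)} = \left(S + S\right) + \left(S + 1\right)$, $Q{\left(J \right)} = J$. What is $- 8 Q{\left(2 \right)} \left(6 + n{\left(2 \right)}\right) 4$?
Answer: $-960$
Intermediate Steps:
$o{\left(S \right)} = 1 + 3 S$ ($o{\left(S \right)} = 2 S + \left(1 + S\right) = 1 + 3 S$)
$n{\left(z \right)} = -5 + z \left(1 + 3 z\right)$ ($n{\left(z \right)} = \left(1 + 3 z\right) z - 5 = z \left(1 + 3 z\right) - 5 = -5 + z \left(1 + 3 z\right)$)
$- 8 Q{\left(2 \right)} \left(6 + n{\left(2 \right)}\right) 4 = \left(-8\right) 2 \left(6 - \left(5 - 2 \left(1 + 3 \cdot 2\right)\right)\right) 4 = - 16 \left(6 - \left(5 - 2 \left(1 + 6\right)\right)\right) 4 = - 16 \left(6 + \left(-5 + 2 \cdot 7\right)\right) 4 = - 16 \left(6 + \left(-5 + 14\right)\right) 4 = - 16 \left(6 + 9\right) 4 = - 16 \cdot 15 \cdot 4 = \left(-16\right) 60 = -960$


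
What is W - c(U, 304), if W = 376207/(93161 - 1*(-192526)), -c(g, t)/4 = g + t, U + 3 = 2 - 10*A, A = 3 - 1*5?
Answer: 369483811/285687 ≈ 1293.3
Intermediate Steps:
A = -2 (A = 3 - 5 = -2)
U = 19 (U = -3 + (2 - 10*(-2)) = -3 + (2 + 20) = -3 + 22 = 19)
c(g, t) = -4*g - 4*t (c(g, t) = -4*(g + t) = -4*g - 4*t)
W = 376207/285687 (W = 376207/(93161 + 192526) = 376207/285687 ≈ 1.3169)
W - c(U, 304) = 376207/285687 - (-4*19 - 4*304) = 376207/285687 - (-76 - 1216) = 376207/285687 - 1*(-1292) = 376207/285687 + 1292 = 369483811/285687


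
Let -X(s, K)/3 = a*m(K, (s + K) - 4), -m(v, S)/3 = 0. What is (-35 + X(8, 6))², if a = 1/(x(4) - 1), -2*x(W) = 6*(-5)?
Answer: 1225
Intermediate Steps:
m(v, S) = 0 (m(v, S) = -3*0 = 0)
x(W) = 15 (x(W) = -3*(-5) = -½*(-30) = 15)
a = 1/14 (a = 1/(15 - 1) = 1/14 ≈ 0.071429)
X(s, K) = 0 (X(s, K) = -3*0/14 = -3*0 = 0)
(-35 + X(8, 6))² = (-35 + 0)² = (-35)² = 1225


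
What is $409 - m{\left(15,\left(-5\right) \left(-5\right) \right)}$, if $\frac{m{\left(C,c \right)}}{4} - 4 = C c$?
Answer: $-1107$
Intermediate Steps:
$m{\left(C,c \right)} = 16 + 4 C c$
$409 - m{\left(15,\left(-5\right) \left(-5\right) \right)} = 409 - \left(16 + 4 \cdot 15 \left(\left(-5\right) \left(-5\right)\right)\right) = 409 - \left(16 + 4 \cdot 15 \cdot 25\right) = 409 - \left(16 + 1500\right) = 409 - 1516 = -1107$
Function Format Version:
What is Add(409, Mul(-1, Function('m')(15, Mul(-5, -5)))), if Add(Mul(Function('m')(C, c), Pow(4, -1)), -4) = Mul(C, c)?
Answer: -1107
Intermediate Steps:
Function('m')(C, c) = Add(16, Mul(4, C, c)) (Function('m')(C, c) = Add(16, Mul(4, Mul(C, c))) = Add(16, Mul(4, C, c)))
Add(409, Mul(-1, Function('m')(15, Mul(-5, -5)))) = Add(409, Mul(-1, Add(16, Mul(4, 15, Mul(-5, -5))))) = Add(409, Mul(-1, Add(16, Mul(4, 15, 25)))) = Add(409, Mul(-1, Add(16, 1500))) = Add(409, Mul(-1, 1516)) = Add(409, -1516) = -1107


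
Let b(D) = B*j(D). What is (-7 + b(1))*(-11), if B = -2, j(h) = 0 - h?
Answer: 55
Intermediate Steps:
j(h) = -h
b(D) = 2*D (b(D) = -(-2)*D = 2*D)
(-7 + b(1))*(-11) = (-7 + 2*1)*(-11) = (-7 + 2)*(-11) = -5*(-11) = 55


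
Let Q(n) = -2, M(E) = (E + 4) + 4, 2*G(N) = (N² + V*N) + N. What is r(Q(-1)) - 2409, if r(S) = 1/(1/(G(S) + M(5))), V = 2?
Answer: -2397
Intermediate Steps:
G(N) = N²/2 + 3*N/2 (G(N) = ((N² + 2*N) + N)/2 = (N² + 3*N)/2 = N²/2 + 3*N/2)
M(E) = 8 + E (M(E) = (4 + E) + 4 = 8 + E)
r(S) = 13 + S*(3 + S)/2 (r(S) = 1/(1/(S*(3 + S)/2 + (8 + 5))) = 1/(1/(S*(3 + S)/2 + 13)) = 1/(1/(13 + S*(3 + S)/2)) = 13 + S*(3 + S)/2)
r(Q(-1)) - 2409 = (13 + (½)*(-2)*(3 - 2)) - 2409 = (13 + (½)*(-2)*1) - 2409 = (13 - 1) - 2409 = 12 - 2409 = -2397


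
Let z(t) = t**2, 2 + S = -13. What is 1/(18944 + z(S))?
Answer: 1/19169 ≈ 5.2168e-5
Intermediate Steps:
S = -15 (S = -2 - 13 = -15)
1/(18944 + z(S)) = 1/(18944 + (-15)**2) = 1/(18944 + 225) = 1/19169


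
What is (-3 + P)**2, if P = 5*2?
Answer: 49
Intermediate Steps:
P = 10
(-3 + P)**2 = (-3 + 10)**2 = 7**2 = 49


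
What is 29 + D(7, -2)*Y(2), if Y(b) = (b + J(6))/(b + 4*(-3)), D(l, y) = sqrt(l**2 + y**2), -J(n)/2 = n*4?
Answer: 29 + 23*sqrt(53)/5 ≈ 62.489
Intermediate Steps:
J(n) = -8*n (J(n) = -2*n*4 = -8*n)
Y(b) = (-48 + b)/(-12 + b) (Y(b) = (b - 8*6)/(b + 4*(-3)) = (b - 48)/(b - 12) = (-48 + b)/(-12 + b))
29 + D(7, -2)*Y(2) = 29 + sqrt(7**2 + (-2)**2)*((-48 + 2)/(-12 + 2)) = 29 + sqrt(49 + 4)*(-46/(-10)) = 29 + sqrt(53)*(-1/10*(-46)) = 29 + sqrt(53)*(23/5) = 29 + 23*sqrt(53)/5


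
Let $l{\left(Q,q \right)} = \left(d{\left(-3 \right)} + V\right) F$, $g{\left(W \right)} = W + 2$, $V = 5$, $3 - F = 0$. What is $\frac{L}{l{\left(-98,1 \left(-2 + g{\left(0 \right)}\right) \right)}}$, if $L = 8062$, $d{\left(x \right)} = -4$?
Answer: $\frac{8062}{3} \approx 2687.3$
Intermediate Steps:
$F = 3$ ($F = 3 - 0 = 3 + 0 = 3$)
$g{\left(W \right)} = 2 + W$
$l{\left(Q,q \right)} = 3$ ($l{\left(Q,q \right)} = \left(-4 + 5\right) 3 = 1 \cdot 3 = 3$)
$\frac{L}{l{\left(-98,1 \left(-2 + g{\left(0 \right)}\right) \right)}} = \frac{8062}{3}$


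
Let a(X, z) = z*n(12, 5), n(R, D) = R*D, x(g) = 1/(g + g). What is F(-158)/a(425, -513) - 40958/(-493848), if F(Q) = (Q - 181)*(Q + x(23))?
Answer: -282312221/170377560 ≈ -1.6570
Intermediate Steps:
x(g) = 1/(2*g)
F(Q) = (-181 + Q)*(1/46 + Q) (F(Q) = (Q - 181)*(Q + (½)/23) = (-181 + Q)*(Q + (½)*(1/23)) = (-181 + Q)*(Q + 1/46) = (-181 + Q)*(1/46 + Q))
n(R, D) = D*R
a(X, z) = 60*z (a(X, z) = z*(5*12) = z*60 = 60*z)
F(-158)/a(425, -513) - 40958/(-493848) = (-181/46 + (-158)² - 8325/46*(-158))/((60*(-513))) - 40958/(-493848) = (-181/46 + 24964 + 657675/23)/(-30780) - 40958*(-1/493848) = (2463513/46)*(-1/30780) + 20479/246924 = -821171/471960 + 20479/246924 = -282312221/170377560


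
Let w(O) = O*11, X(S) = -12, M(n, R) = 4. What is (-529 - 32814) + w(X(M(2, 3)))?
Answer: -33475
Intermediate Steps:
w(O) = 11*O
(-529 - 32814) + w(X(M(2, 3))) = (-529 - 32814) + 11*(-12) = -33343 - 132 = -33475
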